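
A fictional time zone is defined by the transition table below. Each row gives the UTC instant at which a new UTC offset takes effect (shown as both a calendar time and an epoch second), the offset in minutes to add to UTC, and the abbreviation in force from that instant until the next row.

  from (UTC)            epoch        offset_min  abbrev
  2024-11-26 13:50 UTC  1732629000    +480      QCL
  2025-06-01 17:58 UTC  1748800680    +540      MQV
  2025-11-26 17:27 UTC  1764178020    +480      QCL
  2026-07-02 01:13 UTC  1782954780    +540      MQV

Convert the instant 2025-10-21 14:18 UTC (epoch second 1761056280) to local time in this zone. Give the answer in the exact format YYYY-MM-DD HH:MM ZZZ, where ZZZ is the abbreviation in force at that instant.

2025-10-21 23:18 MQV

Query: 2025-10-21 14:18 UTC
Rule 2/4 (MQV, +09:00): 2025-06-01 17:58 UTC ≤ query < 2025-11-26 17:27 UTC
14·60 + 18 + 540 = 1398 min
1398 = 0·1440 + 1398; 1398 = 23·60 + 18 → 23:18, same day
→ 2025-10-21 23:18 MQV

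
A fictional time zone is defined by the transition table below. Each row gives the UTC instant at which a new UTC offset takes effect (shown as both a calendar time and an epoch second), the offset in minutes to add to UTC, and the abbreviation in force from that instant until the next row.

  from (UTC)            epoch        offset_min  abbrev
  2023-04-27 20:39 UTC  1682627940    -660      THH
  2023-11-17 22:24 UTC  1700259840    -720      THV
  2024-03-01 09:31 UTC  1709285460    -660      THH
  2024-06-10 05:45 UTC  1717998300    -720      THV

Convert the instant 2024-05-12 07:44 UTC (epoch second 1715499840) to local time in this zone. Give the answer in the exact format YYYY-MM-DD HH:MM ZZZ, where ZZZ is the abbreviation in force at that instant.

2024-05-11 20:44 THH

Query: 2024-05-12 07:44 UTC
Rule 3/4 (THH, -11:00): 2024-03-01 09:31 UTC ≤ query < 2024-06-10 05:45 UTC
7·60 + 44 - 660 = -196 min
-196 = -1·1440 + 1244; 1244 = 20·60 + 44 → 20:44, 2024-05-12 - 1 day = 2024-05-11
→ 2024-05-11 20:44 THH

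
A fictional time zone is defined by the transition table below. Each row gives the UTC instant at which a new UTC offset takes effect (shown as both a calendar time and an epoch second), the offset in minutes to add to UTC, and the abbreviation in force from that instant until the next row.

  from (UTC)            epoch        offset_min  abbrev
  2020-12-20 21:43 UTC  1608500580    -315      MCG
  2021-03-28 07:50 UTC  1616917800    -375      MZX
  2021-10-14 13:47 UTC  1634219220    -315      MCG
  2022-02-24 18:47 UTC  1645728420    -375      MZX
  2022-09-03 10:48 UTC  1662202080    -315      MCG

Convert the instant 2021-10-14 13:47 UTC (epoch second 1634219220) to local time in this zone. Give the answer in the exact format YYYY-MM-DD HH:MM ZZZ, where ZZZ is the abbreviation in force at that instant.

Query: 2021-10-14 13:47 UTC
Rule 3/5 (MCG, -05:15): 2021-10-14 13:47 UTC ≤ query < 2022-02-24 18:47 UTC
13·60 + 47 - 315 = 512 min
512 = 0·1440 + 512; 512 = 8·60 + 32 → 08:32, same day
→ 2021-10-14 08:32 MCG

2021-10-14 08:32 MCG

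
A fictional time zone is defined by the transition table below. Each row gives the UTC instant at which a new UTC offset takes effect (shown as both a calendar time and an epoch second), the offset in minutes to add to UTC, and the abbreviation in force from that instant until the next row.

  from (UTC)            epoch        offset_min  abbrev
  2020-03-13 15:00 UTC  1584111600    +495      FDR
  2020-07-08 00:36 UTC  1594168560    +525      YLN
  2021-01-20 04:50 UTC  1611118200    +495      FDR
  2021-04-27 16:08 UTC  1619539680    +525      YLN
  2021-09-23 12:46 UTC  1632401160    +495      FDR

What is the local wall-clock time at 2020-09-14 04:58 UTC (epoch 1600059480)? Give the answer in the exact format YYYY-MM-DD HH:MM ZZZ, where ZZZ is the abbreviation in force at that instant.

2020-09-14 13:43 YLN

Query: 2020-09-14 04:58 UTC
Rule 2/5 (YLN, +08:45): 2020-07-08 00:36 UTC ≤ query < 2021-01-20 04:50 UTC
4·60 + 58 + 525 = 823 min
823 = 0·1440 + 823; 823 = 13·60 + 43 → 13:43, same day
→ 2020-09-14 13:43 YLN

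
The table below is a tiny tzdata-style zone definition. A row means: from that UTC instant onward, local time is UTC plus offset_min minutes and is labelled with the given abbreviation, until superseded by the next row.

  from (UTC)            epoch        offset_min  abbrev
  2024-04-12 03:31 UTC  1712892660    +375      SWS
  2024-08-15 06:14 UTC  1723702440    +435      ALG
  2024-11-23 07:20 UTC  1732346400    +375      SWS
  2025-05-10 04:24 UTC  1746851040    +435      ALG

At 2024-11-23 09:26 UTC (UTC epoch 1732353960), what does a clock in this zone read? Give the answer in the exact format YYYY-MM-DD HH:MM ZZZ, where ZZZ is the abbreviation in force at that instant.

2024-11-23 15:41 SWS

Query: 2024-11-23 09:26 UTC
Rule 3/4 (SWS, +06:15): 2024-11-23 07:20 UTC ≤ query < 2025-05-10 04:24 UTC
9·60 + 26 + 375 = 941 min
941 = 0·1440 + 941; 941 = 15·60 + 41 → 15:41, same day
→ 2024-11-23 15:41 SWS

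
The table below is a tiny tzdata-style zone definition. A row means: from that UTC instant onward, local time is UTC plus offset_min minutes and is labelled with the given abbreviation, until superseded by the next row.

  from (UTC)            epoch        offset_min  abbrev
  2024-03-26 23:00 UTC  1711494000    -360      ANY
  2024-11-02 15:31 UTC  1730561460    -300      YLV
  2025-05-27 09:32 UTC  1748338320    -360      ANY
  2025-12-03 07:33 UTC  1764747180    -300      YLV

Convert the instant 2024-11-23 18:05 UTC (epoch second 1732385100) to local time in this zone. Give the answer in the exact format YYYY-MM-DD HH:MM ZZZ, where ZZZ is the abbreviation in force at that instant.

Query: 2024-11-23 18:05 UTC
Rule 2/4 (YLV, -05:00): 2024-11-02 15:31 UTC ≤ query < 2025-05-27 09:32 UTC
18·60 + 5 - 300 = 785 min
785 = 0·1440 + 785; 785 = 13·60 + 5 → 13:05, same day
→ 2024-11-23 13:05 YLV

2024-11-23 13:05 YLV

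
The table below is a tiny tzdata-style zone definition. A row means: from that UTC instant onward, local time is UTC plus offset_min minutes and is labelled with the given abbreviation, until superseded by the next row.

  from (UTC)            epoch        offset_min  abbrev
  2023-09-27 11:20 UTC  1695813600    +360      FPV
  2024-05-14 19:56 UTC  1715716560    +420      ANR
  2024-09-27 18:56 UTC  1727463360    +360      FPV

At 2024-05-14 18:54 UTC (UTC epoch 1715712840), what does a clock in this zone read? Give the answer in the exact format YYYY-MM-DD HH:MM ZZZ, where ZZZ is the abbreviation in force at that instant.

2024-05-15 00:54 FPV

Query: 2024-05-14 18:54 UTC
Rule 1/3 (FPV, +06:00): 2023-09-27 11:20 UTC ≤ query < 2024-05-14 19:56 UTC
18·60 + 54 + 360 = 1494 min
1494 = 1·1440 + 54; 54 = 0·60 + 54 → 00:54, 2024-05-14 + 1 day = 2024-05-15
→ 2024-05-15 00:54 FPV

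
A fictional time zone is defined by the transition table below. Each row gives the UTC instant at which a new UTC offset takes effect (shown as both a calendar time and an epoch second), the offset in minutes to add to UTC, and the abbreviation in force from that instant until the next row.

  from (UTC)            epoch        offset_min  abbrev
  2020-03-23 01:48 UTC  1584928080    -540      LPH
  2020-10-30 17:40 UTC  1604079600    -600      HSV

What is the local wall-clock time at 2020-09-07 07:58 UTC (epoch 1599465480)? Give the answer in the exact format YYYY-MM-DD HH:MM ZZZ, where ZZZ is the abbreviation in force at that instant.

Query: 2020-09-07 07:58 UTC
Rule 1/2 (LPH, -09:00): 2020-03-23 01:48 UTC ≤ query < 2020-10-30 17:40 UTC
7·60 + 58 - 540 = -62 min
-62 = -1·1440 + 1378; 1378 = 22·60 + 58 → 22:58, 2020-09-07 - 1 day = 2020-09-06
→ 2020-09-06 22:58 LPH

2020-09-06 22:58 LPH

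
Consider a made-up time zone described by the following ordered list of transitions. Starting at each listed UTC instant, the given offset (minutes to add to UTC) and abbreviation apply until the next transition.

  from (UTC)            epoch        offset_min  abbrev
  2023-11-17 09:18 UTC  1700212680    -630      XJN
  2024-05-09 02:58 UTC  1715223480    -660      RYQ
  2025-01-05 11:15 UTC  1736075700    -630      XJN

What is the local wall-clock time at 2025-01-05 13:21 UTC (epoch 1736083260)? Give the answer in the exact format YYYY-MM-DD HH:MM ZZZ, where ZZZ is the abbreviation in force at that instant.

2025-01-05 02:51 XJN

Query: 2025-01-05 13:21 UTC
Rule 3/3 (XJN, -10:30): 2025-01-05 11:15 UTC ≤ query < +∞
13·60 + 21 - 630 = 171 min
171 = 0·1440 + 171; 171 = 2·60 + 51 → 02:51, same day
→ 2025-01-05 02:51 XJN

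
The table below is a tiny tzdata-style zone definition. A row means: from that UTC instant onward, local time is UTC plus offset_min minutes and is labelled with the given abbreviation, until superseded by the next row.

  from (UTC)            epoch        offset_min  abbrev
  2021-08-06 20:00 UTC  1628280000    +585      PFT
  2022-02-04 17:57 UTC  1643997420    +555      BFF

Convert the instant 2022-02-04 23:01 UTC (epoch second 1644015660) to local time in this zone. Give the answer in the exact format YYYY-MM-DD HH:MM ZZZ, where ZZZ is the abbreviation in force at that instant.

Query: 2022-02-04 23:01 UTC
Rule 2/2 (BFF, +09:15): 2022-02-04 17:57 UTC ≤ query < +∞
23·60 + 1 + 555 = 1936 min
1936 = 1·1440 + 496; 496 = 8·60 + 16 → 08:16, 2022-02-04 + 1 day = 2022-02-05
→ 2022-02-05 08:16 BFF

2022-02-05 08:16 BFF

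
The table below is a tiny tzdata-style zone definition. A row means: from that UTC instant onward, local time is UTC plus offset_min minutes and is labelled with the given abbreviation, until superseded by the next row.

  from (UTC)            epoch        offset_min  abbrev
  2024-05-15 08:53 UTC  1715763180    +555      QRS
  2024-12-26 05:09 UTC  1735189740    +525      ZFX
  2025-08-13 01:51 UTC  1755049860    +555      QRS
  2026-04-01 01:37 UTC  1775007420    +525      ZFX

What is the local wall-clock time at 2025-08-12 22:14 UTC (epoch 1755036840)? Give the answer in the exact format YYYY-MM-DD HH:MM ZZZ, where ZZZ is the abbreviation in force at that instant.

2025-08-13 06:59 ZFX

Query: 2025-08-12 22:14 UTC
Rule 2/4 (ZFX, +08:45): 2024-12-26 05:09 UTC ≤ query < 2025-08-13 01:51 UTC
22·60 + 14 + 525 = 1859 min
1859 = 1·1440 + 419; 419 = 6·60 + 59 → 06:59, 2025-08-12 + 1 day = 2025-08-13
→ 2025-08-13 06:59 ZFX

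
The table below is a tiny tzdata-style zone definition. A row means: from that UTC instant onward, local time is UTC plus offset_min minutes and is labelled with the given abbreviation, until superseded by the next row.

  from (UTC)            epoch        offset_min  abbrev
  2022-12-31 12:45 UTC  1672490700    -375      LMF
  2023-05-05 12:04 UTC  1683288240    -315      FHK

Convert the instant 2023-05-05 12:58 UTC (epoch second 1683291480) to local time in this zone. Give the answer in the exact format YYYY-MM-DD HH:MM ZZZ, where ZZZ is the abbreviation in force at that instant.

2023-05-05 07:43 FHK

Query: 2023-05-05 12:58 UTC
Rule 2/2 (FHK, -05:15): 2023-05-05 12:04 UTC ≤ query < +∞
12·60 + 58 - 315 = 463 min
463 = 0·1440 + 463; 463 = 7·60 + 43 → 07:43, same day
→ 2023-05-05 07:43 FHK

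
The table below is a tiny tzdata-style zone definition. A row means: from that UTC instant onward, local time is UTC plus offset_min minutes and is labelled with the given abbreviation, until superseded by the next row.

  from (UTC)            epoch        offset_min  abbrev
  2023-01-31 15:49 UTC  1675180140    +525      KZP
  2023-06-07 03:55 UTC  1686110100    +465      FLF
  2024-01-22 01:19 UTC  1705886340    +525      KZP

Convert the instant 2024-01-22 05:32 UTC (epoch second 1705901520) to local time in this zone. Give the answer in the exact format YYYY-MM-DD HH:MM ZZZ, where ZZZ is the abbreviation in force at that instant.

Query: 2024-01-22 05:32 UTC
Rule 3/3 (KZP, +08:45): 2024-01-22 01:19 UTC ≤ query < +∞
5·60 + 32 + 525 = 857 min
857 = 0·1440 + 857; 857 = 14·60 + 17 → 14:17, same day
→ 2024-01-22 14:17 KZP

2024-01-22 14:17 KZP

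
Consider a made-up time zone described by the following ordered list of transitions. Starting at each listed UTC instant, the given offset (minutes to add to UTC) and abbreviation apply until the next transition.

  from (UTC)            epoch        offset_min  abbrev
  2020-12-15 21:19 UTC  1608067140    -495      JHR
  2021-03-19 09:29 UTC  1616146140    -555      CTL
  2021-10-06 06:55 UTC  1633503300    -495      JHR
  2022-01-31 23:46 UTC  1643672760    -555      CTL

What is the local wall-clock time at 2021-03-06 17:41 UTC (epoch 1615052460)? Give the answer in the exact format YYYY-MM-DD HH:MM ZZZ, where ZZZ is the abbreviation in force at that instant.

2021-03-06 09:26 JHR

Query: 2021-03-06 17:41 UTC
Rule 1/4 (JHR, -08:15): 2020-12-15 21:19 UTC ≤ query < 2021-03-19 09:29 UTC
17·60 + 41 - 495 = 566 min
566 = 0·1440 + 566; 566 = 9·60 + 26 → 09:26, same day
→ 2021-03-06 09:26 JHR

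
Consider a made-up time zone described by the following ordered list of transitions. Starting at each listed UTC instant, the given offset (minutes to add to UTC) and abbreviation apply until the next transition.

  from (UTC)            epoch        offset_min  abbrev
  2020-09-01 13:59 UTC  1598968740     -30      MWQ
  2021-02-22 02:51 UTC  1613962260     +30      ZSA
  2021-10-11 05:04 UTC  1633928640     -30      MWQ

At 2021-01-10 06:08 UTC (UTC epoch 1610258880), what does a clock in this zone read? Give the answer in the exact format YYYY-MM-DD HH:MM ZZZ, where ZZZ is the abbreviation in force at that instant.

2021-01-10 05:38 MWQ

Query: 2021-01-10 06:08 UTC
Rule 1/3 (MWQ, -00:30): 2020-09-01 13:59 UTC ≤ query < 2021-02-22 02:51 UTC
6·60 + 8 - 30 = 338 min
338 = 0·1440 + 338; 338 = 5·60 + 38 → 05:38, same day
→ 2021-01-10 05:38 MWQ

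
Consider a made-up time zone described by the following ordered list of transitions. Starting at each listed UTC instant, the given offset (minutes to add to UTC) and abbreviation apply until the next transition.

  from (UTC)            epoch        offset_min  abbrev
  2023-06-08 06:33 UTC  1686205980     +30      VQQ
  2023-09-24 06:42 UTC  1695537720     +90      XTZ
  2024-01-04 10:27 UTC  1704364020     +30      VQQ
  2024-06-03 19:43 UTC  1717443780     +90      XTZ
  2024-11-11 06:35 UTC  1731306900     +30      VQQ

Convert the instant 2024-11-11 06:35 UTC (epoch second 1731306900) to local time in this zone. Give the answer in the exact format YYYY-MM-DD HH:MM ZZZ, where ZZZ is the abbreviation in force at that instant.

Query: 2024-11-11 06:35 UTC
Rule 5/5 (VQQ, +00:30): 2024-11-11 06:35 UTC ≤ query < +∞
6·60 + 35 + 30 = 425 min
425 = 0·1440 + 425; 425 = 7·60 + 5 → 07:05, same day
→ 2024-11-11 07:05 VQQ

2024-11-11 07:05 VQQ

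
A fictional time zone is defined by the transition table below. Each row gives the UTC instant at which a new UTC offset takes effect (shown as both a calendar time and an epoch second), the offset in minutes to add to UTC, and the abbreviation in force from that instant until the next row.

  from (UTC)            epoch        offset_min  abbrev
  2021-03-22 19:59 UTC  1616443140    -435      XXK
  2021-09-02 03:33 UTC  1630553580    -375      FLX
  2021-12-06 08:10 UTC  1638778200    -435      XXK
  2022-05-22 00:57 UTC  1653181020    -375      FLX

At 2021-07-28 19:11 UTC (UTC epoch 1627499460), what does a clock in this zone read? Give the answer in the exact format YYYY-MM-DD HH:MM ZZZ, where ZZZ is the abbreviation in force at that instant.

2021-07-28 11:56 XXK

Query: 2021-07-28 19:11 UTC
Rule 1/4 (XXK, -07:15): 2021-03-22 19:59 UTC ≤ query < 2021-09-02 03:33 UTC
19·60 + 11 - 435 = 716 min
716 = 0·1440 + 716; 716 = 11·60 + 56 → 11:56, same day
→ 2021-07-28 11:56 XXK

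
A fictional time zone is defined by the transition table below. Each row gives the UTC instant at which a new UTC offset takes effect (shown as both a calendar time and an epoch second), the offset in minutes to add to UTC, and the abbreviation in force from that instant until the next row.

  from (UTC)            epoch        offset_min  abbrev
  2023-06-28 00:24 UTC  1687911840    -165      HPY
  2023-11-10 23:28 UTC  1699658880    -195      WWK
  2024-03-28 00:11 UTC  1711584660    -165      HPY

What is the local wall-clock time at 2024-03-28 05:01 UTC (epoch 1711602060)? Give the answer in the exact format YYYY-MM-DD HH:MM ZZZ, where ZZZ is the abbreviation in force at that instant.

Query: 2024-03-28 05:01 UTC
Rule 3/3 (HPY, -02:45): 2024-03-28 00:11 UTC ≤ query < +∞
5·60 + 1 - 165 = 136 min
136 = 0·1440 + 136; 136 = 2·60 + 16 → 02:16, same day
→ 2024-03-28 02:16 HPY

2024-03-28 02:16 HPY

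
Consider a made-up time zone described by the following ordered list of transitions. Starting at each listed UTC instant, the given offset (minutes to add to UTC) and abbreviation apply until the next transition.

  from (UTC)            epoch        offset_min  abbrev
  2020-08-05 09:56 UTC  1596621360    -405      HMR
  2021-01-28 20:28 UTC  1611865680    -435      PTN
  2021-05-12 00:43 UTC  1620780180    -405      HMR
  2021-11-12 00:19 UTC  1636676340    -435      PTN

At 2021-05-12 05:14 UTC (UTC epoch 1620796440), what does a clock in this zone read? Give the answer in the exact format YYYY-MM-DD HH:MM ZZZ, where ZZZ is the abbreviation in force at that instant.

Query: 2021-05-12 05:14 UTC
Rule 3/4 (HMR, -06:45): 2021-05-12 00:43 UTC ≤ query < 2021-11-12 00:19 UTC
5·60 + 14 - 405 = -91 min
-91 = -1·1440 + 1349; 1349 = 22·60 + 29 → 22:29, 2021-05-12 - 1 day = 2021-05-11
→ 2021-05-11 22:29 HMR

2021-05-11 22:29 HMR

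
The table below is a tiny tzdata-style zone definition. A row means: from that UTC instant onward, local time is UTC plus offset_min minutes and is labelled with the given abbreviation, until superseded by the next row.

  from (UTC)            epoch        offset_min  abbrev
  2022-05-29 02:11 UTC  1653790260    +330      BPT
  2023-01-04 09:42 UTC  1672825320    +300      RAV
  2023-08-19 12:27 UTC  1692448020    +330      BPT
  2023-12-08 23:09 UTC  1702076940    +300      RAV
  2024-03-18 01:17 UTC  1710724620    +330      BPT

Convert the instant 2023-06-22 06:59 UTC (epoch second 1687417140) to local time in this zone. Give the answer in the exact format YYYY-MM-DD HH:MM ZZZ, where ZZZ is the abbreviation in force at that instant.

2023-06-22 11:59 RAV

Query: 2023-06-22 06:59 UTC
Rule 2/5 (RAV, +05:00): 2023-01-04 09:42 UTC ≤ query < 2023-08-19 12:27 UTC
6·60 + 59 + 300 = 719 min
719 = 0·1440 + 719; 719 = 11·60 + 59 → 11:59, same day
→ 2023-06-22 11:59 RAV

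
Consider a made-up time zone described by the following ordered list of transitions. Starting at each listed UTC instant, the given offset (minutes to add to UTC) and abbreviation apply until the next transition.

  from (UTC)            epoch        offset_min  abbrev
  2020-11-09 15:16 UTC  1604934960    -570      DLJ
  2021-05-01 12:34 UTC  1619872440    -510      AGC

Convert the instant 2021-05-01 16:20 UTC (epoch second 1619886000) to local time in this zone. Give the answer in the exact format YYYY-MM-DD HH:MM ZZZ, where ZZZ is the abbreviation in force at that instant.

2021-05-01 07:50 AGC

Query: 2021-05-01 16:20 UTC
Rule 2/2 (AGC, -08:30): 2021-05-01 12:34 UTC ≤ query < +∞
16·60 + 20 - 510 = 470 min
470 = 0·1440 + 470; 470 = 7·60 + 50 → 07:50, same day
→ 2021-05-01 07:50 AGC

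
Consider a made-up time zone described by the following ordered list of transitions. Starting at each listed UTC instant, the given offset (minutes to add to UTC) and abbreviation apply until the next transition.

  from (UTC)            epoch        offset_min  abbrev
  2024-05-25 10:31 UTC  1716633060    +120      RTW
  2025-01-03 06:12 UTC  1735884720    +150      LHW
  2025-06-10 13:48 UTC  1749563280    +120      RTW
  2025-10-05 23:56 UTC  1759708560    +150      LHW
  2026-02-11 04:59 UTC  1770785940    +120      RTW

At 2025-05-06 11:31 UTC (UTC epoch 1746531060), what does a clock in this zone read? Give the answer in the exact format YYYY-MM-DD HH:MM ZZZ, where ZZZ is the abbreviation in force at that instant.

2025-05-06 14:01 LHW

Query: 2025-05-06 11:31 UTC
Rule 2/5 (LHW, +02:30): 2025-01-03 06:12 UTC ≤ query < 2025-06-10 13:48 UTC
11·60 + 31 + 150 = 841 min
841 = 0·1440 + 841; 841 = 14·60 + 1 → 14:01, same day
→ 2025-05-06 14:01 LHW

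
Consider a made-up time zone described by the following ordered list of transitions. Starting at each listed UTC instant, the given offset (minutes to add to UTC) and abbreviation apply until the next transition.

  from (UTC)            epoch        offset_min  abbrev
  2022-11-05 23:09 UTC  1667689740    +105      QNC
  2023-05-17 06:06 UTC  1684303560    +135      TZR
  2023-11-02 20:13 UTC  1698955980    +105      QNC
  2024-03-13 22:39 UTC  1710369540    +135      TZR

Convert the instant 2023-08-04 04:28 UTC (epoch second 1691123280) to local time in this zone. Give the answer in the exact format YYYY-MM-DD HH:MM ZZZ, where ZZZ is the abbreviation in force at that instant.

Query: 2023-08-04 04:28 UTC
Rule 2/4 (TZR, +02:15): 2023-05-17 06:06 UTC ≤ query < 2023-11-02 20:13 UTC
4·60 + 28 + 135 = 403 min
403 = 0·1440 + 403; 403 = 6·60 + 43 → 06:43, same day
→ 2023-08-04 06:43 TZR

2023-08-04 06:43 TZR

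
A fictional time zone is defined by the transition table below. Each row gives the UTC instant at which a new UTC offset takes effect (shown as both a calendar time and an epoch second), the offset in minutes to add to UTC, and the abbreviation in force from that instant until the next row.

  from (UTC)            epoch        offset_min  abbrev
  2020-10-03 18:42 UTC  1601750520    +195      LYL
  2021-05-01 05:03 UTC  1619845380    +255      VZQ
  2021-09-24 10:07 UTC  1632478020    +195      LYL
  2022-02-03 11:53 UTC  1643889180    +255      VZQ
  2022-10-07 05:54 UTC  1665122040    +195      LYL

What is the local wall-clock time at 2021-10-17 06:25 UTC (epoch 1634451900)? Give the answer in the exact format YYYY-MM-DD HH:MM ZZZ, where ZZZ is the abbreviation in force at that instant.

2021-10-17 09:40 LYL

Query: 2021-10-17 06:25 UTC
Rule 3/5 (LYL, +03:15): 2021-09-24 10:07 UTC ≤ query < 2022-02-03 11:53 UTC
6·60 + 25 + 195 = 580 min
580 = 0·1440 + 580; 580 = 9·60 + 40 → 09:40, same day
→ 2021-10-17 09:40 LYL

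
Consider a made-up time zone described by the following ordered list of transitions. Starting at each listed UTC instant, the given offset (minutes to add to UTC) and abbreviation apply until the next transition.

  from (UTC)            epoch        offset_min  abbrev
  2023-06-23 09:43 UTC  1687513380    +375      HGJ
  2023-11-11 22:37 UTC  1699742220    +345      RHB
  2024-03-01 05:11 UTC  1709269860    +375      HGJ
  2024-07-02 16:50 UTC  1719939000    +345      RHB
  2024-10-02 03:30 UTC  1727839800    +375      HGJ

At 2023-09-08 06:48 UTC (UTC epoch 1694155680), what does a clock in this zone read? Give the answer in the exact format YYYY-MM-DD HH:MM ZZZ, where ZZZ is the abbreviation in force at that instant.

Query: 2023-09-08 06:48 UTC
Rule 1/5 (HGJ, +06:15): 2023-06-23 09:43 UTC ≤ query < 2023-11-11 22:37 UTC
6·60 + 48 + 375 = 783 min
783 = 0·1440 + 783; 783 = 13·60 + 3 → 13:03, same day
→ 2023-09-08 13:03 HGJ

2023-09-08 13:03 HGJ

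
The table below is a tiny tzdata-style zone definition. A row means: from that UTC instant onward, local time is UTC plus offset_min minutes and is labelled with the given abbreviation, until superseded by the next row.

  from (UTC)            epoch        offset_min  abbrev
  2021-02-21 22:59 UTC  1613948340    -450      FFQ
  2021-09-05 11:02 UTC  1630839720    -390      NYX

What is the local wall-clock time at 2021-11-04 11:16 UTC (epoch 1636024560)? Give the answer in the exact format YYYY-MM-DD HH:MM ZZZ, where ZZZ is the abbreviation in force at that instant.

Query: 2021-11-04 11:16 UTC
Rule 2/2 (NYX, -06:30): 2021-09-05 11:02 UTC ≤ query < +∞
11·60 + 16 - 390 = 286 min
286 = 0·1440 + 286; 286 = 4·60 + 46 → 04:46, same day
→ 2021-11-04 04:46 NYX

2021-11-04 04:46 NYX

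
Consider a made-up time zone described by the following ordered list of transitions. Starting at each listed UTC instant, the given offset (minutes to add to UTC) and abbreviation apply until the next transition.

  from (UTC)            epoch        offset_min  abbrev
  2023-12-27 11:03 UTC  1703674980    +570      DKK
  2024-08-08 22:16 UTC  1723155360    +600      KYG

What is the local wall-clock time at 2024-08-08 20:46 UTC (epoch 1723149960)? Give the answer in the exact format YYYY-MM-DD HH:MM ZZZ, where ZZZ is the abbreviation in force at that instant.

2024-08-09 06:16 DKK

Query: 2024-08-08 20:46 UTC
Rule 1/2 (DKK, +09:30): 2023-12-27 11:03 UTC ≤ query < 2024-08-08 22:16 UTC
20·60 + 46 + 570 = 1816 min
1816 = 1·1440 + 376; 376 = 6·60 + 16 → 06:16, 2024-08-08 + 1 day = 2024-08-09
→ 2024-08-09 06:16 DKK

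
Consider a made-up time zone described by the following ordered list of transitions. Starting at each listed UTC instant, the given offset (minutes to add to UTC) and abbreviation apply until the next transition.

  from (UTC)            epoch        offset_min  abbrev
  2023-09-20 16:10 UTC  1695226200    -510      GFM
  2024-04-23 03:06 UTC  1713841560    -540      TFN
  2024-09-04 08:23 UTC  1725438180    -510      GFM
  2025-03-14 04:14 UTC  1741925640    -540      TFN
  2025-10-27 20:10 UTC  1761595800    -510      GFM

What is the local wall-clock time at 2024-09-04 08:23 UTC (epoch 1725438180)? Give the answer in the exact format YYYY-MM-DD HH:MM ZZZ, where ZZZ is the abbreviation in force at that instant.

Query: 2024-09-04 08:23 UTC
Rule 3/5 (GFM, -08:30): 2024-09-04 08:23 UTC ≤ query < 2025-03-14 04:14 UTC
8·60 + 23 - 510 = -7 min
-7 = -1·1440 + 1433; 1433 = 23·60 + 53 → 23:53, 2024-09-04 - 1 day = 2024-09-03
→ 2024-09-03 23:53 GFM

2024-09-03 23:53 GFM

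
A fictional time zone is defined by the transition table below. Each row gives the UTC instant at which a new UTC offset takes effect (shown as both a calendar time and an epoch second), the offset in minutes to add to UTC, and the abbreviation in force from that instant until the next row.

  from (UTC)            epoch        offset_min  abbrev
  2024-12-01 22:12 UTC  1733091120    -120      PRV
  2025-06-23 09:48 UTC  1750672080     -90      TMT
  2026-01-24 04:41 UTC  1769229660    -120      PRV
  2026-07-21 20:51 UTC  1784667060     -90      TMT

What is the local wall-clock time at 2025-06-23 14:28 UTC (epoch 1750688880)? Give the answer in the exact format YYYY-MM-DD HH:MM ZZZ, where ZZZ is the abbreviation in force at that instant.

2025-06-23 12:58 TMT

Query: 2025-06-23 14:28 UTC
Rule 2/4 (TMT, -01:30): 2025-06-23 09:48 UTC ≤ query < 2026-01-24 04:41 UTC
14·60 + 28 - 90 = 778 min
778 = 0·1440 + 778; 778 = 12·60 + 58 → 12:58, same day
→ 2025-06-23 12:58 TMT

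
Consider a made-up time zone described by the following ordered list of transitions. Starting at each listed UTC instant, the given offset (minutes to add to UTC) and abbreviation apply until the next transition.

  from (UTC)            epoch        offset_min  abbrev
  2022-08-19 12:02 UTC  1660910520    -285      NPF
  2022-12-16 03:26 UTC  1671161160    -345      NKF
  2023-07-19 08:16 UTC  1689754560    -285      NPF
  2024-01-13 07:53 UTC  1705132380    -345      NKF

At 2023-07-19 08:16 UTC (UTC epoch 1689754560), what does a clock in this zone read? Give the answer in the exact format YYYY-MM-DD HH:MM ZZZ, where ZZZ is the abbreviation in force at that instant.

Query: 2023-07-19 08:16 UTC
Rule 3/4 (NPF, -04:45): 2023-07-19 08:16 UTC ≤ query < 2024-01-13 07:53 UTC
8·60 + 16 - 285 = 211 min
211 = 0·1440 + 211; 211 = 3·60 + 31 → 03:31, same day
→ 2023-07-19 03:31 NPF

2023-07-19 03:31 NPF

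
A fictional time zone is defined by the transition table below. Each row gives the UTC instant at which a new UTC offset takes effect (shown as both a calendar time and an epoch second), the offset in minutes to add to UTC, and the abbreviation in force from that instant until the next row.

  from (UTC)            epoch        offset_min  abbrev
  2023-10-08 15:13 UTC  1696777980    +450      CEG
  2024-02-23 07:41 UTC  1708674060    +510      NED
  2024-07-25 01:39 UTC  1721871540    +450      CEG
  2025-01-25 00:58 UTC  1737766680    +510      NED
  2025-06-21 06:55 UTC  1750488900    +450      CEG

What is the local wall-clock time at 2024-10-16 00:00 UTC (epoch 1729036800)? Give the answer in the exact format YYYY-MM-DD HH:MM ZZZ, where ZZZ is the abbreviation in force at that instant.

2024-10-16 07:30 CEG

Query: 2024-10-16 00:00 UTC
Rule 3/5 (CEG, +07:30): 2024-07-25 01:39 UTC ≤ query < 2025-01-25 00:58 UTC
0·60 + 0 + 450 = 450 min
450 = 0·1440 + 450; 450 = 7·60 + 30 → 07:30, same day
→ 2024-10-16 07:30 CEG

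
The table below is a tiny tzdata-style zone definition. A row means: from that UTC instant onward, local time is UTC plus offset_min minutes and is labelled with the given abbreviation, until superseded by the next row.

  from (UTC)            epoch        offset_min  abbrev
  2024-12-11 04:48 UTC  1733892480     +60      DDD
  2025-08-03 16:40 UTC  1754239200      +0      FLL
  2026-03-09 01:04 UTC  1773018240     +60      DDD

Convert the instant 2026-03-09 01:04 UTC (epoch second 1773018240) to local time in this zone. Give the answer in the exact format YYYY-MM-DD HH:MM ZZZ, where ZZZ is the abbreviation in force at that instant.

2026-03-09 02:04 DDD

Query: 2026-03-09 01:04 UTC
Rule 3/3 (DDD, +01:00): 2026-03-09 01:04 UTC ≤ query < +∞
1·60 + 4 + 60 = 124 min
124 = 0·1440 + 124; 124 = 2·60 + 4 → 02:04, same day
→ 2026-03-09 02:04 DDD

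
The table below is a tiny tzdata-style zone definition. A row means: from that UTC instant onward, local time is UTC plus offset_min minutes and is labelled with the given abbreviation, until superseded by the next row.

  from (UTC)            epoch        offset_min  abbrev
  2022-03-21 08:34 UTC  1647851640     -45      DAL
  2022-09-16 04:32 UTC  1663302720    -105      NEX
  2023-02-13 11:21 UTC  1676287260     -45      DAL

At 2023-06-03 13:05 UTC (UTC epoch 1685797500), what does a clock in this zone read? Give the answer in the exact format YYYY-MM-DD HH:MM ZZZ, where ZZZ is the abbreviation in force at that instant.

2023-06-03 12:20 DAL

Query: 2023-06-03 13:05 UTC
Rule 3/3 (DAL, -00:45): 2023-02-13 11:21 UTC ≤ query < +∞
13·60 + 5 - 45 = 740 min
740 = 0·1440 + 740; 740 = 12·60 + 20 → 12:20, same day
→ 2023-06-03 12:20 DAL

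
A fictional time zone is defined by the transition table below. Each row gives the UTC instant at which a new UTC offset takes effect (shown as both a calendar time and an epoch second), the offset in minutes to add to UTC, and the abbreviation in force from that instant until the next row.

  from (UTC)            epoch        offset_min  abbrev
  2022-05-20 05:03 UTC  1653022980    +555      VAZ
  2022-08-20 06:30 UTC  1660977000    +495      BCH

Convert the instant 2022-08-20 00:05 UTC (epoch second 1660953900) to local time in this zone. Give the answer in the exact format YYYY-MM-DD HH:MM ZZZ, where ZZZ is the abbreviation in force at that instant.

2022-08-20 09:20 VAZ

Query: 2022-08-20 00:05 UTC
Rule 1/2 (VAZ, +09:15): 2022-05-20 05:03 UTC ≤ query < 2022-08-20 06:30 UTC
0·60 + 5 + 555 = 560 min
560 = 0·1440 + 560; 560 = 9·60 + 20 → 09:20, same day
→ 2022-08-20 09:20 VAZ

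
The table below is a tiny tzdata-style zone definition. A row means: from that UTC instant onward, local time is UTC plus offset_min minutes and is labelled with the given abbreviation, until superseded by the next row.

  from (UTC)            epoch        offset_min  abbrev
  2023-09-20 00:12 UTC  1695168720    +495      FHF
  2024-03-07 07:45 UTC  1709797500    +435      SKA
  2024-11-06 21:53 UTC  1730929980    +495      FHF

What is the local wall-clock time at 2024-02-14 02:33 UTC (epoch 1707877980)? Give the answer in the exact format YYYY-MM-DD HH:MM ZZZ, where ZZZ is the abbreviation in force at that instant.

2024-02-14 10:48 FHF

Query: 2024-02-14 02:33 UTC
Rule 1/3 (FHF, +08:15): 2023-09-20 00:12 UTC ≤ query < 2024-03-07 07:45 UTC
2·60 + 33 + 495 = 648 min
648 = 0·1440 + 648; 648 = 10·60 + 48 → 10:48, same day
→ 2024-02-14 10:48 FHF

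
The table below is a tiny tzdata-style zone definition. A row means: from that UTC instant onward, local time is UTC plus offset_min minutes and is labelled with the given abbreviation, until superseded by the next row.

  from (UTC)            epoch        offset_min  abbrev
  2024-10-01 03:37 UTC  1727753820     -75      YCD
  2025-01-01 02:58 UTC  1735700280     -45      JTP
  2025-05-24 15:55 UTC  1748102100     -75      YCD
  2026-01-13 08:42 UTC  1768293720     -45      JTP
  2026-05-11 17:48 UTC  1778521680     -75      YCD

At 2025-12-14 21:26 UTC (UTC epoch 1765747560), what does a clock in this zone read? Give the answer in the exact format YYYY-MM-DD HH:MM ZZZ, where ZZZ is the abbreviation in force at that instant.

2025-12-14 20:11 YCD

Query: 2025-12-14 21:26 UTC
Rule 3/5 (YCD, -01:15): 2025-05-24 15:55 UTC ≤ query < 2026-01-13 08:42 UTC
21·60 + 26 - 75 = 1211 min
1211 = 0·1440 + 1211; 1211 = 20·60 + 11 → 20:11, same day
→ 2025-12-14 20:11 YCD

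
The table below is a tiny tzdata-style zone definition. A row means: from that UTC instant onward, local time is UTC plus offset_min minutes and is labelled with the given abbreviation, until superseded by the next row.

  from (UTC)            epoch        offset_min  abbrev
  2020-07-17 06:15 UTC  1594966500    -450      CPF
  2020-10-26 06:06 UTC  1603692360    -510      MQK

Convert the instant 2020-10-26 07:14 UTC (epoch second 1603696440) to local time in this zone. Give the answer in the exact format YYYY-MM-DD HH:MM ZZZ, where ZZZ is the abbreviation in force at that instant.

Query: 2020-10-26 07:14 UTC
Rule 2/2 (MQK, -08:30): 2020-10-26 06:06 UTC ≤ query < +∞
7·60 + 14 - 510 = -76 min
-76 = -1·1440 + 1364; 1364 = 22·60 + 44 → 22:44, 2020-10-26 - 1 day = 2020-10-25
→ 2020-10-25 22:44 MQK

2020-10-25 22:44 MQK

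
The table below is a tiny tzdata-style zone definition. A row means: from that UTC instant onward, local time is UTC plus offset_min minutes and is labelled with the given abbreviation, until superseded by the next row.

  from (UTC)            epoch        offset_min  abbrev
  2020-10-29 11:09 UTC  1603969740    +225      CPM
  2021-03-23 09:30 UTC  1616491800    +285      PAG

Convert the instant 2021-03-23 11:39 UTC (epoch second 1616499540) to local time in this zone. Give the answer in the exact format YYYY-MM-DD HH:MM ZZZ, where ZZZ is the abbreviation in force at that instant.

Query: 2021-03-23 11:39 UTC
Rule 2/2 (PAG, +04:45): 2021-03-23 09:30 UTC ≤ query < +∞
11·60 + 39 + 285 = 984 min
984 = 0·1440 + 984; 984 = 16·60 + 24 → 16:24, same day
→ 2021-03-23 16:24 PAG

2021-03-23 16:24 PAG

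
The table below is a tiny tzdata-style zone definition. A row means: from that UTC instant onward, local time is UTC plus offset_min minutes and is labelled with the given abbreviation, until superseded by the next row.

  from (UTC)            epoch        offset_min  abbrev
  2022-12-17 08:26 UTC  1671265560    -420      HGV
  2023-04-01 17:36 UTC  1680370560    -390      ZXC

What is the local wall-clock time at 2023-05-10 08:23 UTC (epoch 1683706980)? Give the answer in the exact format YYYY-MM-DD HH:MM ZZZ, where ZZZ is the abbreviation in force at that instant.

2023-05-10 01:53 ZXC

Query: 2023-05-10 08:23 UTC
Rule 2/2 (ZXC, -06:30): 2023-04-01 17:36 UTC ≤ query < +∞
8·60 + 23 - 390 = 113 min
113 = 0·1440 + 113; 113 = 1·60 + 53 → 01:53, same day
→ 2023-05-10 01:53 ZXC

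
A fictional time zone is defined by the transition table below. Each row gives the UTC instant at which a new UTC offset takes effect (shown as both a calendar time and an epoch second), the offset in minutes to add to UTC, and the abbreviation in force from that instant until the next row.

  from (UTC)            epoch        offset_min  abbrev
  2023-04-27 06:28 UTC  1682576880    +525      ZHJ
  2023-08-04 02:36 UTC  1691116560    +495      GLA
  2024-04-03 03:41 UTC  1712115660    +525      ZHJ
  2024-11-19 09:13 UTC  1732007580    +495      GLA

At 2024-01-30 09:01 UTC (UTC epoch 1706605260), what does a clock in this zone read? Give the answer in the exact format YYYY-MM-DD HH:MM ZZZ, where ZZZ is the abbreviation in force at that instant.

Query: 2024-01-30 09:01 UTC
Rule 2/4 (GLA, +08:15): 2023-08-04 02:36 UTC ≤ query < 2024-04-03 03:41 UTC
9·60 + 1 + 495 = 1036 min
1036 = 0·1440 + 1036; 1036 = 17·60 + 16 → 17:16, same day
→ 2024-01-30 17:16 GLA

2024-01-30 17:16 GLA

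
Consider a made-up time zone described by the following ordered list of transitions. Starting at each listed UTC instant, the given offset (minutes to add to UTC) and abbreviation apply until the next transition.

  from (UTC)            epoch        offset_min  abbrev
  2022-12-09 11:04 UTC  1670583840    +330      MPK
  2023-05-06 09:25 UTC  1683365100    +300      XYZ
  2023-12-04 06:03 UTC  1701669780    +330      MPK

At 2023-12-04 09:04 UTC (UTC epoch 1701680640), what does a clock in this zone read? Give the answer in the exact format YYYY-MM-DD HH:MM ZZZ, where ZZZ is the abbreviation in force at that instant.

2023-12-04 14:34 MPK

Query: 2023-12-04 09:04 UTC
Rule 3/3 (MPK, +05:30): 2023-12-04 06:03 UTC ≤ query < +∞
9·60 + 4 + 330 = 874 min
874 = 0·1440 + 874; 874 = 14·60 + 34 → 14:34, same day
→ 2023-12-04 14:34 MPK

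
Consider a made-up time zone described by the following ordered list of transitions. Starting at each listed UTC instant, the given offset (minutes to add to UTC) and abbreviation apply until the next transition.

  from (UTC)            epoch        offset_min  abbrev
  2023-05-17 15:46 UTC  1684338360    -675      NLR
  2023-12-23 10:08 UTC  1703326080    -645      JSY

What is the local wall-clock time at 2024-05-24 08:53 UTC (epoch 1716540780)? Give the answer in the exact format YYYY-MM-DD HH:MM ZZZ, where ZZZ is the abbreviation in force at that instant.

Query: 2024-05-24 08:53 UTC
Rule 2/2 (JSY, -10:45): 2023-12-23 10:08 UTC ≤ query < +∞
8·60 + 53 - 645 = -112 min
-112 = -1·1440 + 1328; 1328 = 22·60 + 8 → 22:08, 2024-05-24 - 1 day = 2024-05-23
→ 2024-05-23 22:08 JSY

2024-05-23 22:08 JSY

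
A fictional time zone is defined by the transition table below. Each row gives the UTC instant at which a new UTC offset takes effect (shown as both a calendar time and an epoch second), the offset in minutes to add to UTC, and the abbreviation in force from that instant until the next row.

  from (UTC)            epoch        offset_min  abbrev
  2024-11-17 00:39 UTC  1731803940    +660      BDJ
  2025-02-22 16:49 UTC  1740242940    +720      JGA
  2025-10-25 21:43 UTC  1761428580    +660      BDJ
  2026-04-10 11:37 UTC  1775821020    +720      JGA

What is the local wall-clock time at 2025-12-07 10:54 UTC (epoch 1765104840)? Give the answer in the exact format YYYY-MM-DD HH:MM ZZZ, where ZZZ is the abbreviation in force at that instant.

2025-12-07 21:54 BDJ

Query: 2025-12-07 10:54 UTC
Rule 3/4 (BDJ, +11:00): 2025-10-25 21:43 UTC ≤ query < 2026-04-10 11:37 UTC
10·60 + 54 + 660 = 1314 min
1314 = 0·1440 + 1314; 1314 = 21·60 + 54 → 21:54, same day
→ 2025-12-07 21:54 BDJ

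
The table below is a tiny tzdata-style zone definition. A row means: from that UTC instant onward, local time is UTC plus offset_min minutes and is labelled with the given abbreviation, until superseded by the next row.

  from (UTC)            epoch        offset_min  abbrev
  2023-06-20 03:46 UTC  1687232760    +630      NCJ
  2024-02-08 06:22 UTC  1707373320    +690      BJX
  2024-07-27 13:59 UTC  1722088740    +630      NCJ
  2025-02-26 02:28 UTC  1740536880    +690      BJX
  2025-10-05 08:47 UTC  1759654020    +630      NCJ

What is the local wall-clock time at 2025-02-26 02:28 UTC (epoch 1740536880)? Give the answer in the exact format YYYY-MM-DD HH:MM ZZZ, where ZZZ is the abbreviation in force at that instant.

Query: 2025-02-26 02:28 UTC
Rule 4/5 (BJX, +11:30): 2025-02-26 02:28 UTC ≤ query < 2025-10-05 08:47 UTC
2·60 + 28 + 690 = 838 min
838 = 0·1440 + 838; 838 = 13·60 + 58 → 13:58, same day
→ 2025-02-26 13:58 BJX

2025-02-26 13:58 BJX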